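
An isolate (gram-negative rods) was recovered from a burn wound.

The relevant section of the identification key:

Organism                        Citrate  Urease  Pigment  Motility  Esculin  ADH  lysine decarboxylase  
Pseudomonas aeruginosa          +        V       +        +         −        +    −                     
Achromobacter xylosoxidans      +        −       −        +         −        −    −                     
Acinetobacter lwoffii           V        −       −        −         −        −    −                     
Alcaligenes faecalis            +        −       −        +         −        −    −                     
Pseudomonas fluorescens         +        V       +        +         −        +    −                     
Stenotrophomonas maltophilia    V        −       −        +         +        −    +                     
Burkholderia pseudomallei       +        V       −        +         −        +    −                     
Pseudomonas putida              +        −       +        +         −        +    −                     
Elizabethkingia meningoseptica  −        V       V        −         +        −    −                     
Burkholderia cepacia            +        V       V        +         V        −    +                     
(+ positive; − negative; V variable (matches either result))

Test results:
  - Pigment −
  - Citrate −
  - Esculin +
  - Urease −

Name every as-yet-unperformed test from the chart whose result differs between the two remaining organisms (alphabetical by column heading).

Pigment −: excludes Pseudomonas aeruginosa, Pseudomonas fluorescens, Pseudomonas putida — 7 left.
Urease −: all 7 remaining candidates are consistent.
Citrate −: excludes Achromobacter xylosoxidans, Alcaligenes faecalis, Burkholderia pseudomallei, Burkholderia cepacia — 3 left.
Esculin +: excludes Acinetobacter lwoffii — 2 left.
Two candidates remain: Elizabethkingia meningoseptica and Stenotrophomonas maltophilia.
  Motility: Elizabethkingia meningoseptica −, Stenotrophomonas maltophilia + — discriminates.
  ADH: − vs − — same for both, does not separate.
  lysine decarboxylase: Elizabethkingia meningoseptica −, Stenotrophomonas maltophilia + — discriminates.

lysine decarboxylase, Motility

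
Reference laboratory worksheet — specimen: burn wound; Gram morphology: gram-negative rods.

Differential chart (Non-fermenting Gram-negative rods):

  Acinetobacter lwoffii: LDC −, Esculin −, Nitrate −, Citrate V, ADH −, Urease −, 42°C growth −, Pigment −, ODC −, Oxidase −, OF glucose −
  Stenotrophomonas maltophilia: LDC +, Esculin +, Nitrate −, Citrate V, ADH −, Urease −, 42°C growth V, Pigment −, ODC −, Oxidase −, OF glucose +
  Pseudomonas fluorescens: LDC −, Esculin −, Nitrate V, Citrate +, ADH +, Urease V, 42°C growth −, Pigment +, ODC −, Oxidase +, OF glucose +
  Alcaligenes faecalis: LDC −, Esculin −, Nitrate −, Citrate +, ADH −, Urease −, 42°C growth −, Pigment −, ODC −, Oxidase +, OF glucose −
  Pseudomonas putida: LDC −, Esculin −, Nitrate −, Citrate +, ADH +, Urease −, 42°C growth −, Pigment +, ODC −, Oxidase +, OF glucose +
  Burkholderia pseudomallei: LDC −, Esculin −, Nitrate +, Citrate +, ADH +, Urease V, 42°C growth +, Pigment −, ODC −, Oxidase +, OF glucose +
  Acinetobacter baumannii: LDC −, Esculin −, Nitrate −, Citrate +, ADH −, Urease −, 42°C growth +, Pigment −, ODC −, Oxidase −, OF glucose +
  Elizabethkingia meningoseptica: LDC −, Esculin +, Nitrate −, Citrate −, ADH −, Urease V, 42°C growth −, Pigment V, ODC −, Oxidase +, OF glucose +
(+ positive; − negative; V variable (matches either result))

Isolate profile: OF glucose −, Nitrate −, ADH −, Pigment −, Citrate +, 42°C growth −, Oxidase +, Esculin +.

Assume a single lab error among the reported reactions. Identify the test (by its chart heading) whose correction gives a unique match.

Esculin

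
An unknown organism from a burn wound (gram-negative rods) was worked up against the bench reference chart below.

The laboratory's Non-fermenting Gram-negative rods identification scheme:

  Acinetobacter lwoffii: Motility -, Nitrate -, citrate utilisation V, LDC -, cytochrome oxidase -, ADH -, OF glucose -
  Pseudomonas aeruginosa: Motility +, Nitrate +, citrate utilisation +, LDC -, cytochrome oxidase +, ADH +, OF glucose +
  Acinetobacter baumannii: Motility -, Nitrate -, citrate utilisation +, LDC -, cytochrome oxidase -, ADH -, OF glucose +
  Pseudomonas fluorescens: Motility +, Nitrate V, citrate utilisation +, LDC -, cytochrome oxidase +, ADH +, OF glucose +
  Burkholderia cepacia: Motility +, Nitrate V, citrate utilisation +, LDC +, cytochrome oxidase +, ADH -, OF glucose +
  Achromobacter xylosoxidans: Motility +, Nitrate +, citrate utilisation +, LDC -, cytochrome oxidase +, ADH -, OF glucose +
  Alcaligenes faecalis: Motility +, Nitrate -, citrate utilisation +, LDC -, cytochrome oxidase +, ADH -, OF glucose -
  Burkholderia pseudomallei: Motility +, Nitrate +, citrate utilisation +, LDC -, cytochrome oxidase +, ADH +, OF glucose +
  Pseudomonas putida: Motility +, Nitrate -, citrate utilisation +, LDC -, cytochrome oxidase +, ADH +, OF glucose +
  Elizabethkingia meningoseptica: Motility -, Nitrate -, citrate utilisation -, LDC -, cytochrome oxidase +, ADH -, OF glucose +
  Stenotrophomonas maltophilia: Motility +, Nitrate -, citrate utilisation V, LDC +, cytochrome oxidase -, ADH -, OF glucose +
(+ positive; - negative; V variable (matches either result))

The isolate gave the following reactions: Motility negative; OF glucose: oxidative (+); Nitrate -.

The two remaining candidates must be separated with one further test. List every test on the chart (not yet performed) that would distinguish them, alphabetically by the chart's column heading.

citrate utilisation, cytochrome oxidase

Nitrate -: excludes Pseudomonas aeruginosa, Achromobacter xylosoxidans, Burkholderia pseudomallei — 8 left.
Motility -: excludes 5 organisms — 3 left.
OF glucose +: excludes Acinetobacter lwoffii — 2 left.
Two candidates remain: Acinetobacter baumannii and Elizabethkingia meningoseptica.
  citrate utilisation: Acinetobacter baumannii +, Elizabethkingia meningoseptica - — discriminates.
  LDC: - vs - — same for both, does not separate.
  cytochrome oxidase: Acinetobacter baumannii -, Elizabethkingia meningoseptica + — discriminates.
  ADH: - vs - — same for both, does not separate.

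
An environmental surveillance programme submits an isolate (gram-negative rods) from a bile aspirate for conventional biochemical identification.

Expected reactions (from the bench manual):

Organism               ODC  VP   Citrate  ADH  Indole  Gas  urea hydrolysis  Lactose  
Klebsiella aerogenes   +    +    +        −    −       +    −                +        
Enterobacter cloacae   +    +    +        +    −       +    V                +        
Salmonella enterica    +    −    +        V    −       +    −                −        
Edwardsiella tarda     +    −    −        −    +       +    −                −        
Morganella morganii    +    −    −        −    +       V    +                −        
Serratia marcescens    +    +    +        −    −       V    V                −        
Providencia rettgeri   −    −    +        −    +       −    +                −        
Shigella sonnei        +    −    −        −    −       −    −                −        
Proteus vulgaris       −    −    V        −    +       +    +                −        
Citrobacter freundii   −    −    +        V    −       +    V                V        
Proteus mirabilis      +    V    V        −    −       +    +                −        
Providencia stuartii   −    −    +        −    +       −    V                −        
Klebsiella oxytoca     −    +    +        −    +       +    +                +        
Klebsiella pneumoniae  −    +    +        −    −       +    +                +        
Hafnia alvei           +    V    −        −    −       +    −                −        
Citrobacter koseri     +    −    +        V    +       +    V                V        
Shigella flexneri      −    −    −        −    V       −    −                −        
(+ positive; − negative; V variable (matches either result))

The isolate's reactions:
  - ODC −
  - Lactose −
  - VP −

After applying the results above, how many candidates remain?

5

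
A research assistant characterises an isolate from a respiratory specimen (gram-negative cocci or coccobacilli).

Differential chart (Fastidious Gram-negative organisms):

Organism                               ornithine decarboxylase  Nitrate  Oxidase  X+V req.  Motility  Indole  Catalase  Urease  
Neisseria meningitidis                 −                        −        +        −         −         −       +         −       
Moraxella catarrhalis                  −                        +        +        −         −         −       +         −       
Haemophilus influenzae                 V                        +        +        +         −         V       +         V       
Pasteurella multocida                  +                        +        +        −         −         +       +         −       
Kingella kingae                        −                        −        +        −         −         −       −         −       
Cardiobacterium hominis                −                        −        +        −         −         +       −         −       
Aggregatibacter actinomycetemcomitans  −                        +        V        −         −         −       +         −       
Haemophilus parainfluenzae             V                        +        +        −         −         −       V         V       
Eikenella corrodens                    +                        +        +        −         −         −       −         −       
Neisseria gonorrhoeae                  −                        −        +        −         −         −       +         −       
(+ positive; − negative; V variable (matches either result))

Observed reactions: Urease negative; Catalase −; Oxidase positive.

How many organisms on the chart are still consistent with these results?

4

Urease −: all 10 remaining candidates are consistent.
Catalase −: excludes 6 organisms — 4 left.
Oxidase +: all 4 remaining candidates are consistent.
Still consistent: Cardiobacterium hominis, Eikenella corrodens, Haemophilus parainfluenzae, Kingella kingae.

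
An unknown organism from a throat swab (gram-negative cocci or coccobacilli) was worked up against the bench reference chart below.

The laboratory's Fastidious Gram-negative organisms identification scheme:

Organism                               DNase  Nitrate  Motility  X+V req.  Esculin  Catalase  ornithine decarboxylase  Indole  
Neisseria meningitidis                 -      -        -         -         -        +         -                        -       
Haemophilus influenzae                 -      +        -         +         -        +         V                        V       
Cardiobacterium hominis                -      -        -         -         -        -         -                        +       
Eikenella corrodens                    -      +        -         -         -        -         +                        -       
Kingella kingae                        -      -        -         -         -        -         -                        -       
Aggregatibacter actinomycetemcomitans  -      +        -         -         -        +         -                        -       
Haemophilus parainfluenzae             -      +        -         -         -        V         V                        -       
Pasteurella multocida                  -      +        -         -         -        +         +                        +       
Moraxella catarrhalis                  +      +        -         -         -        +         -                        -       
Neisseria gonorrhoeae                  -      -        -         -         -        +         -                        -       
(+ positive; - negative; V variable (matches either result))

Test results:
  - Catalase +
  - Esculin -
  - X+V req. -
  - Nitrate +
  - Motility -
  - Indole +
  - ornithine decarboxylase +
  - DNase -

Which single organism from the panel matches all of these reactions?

Nitrate +: excludes Neisseria meningitidis, Cardiobacterium hominis, Kingella kingae, Neisseria gonorrhoeae — 6 left.
Motility -: all 6 remaining candidates are consistent.
Esculin -: all 6 remaining candidates are consistent.
X+V req. -: excludes Haemophilus influenzae — 5 left.
Catalase +: excludes Eikenella corrodens — 4 left.
Indole +: excludes Aggregatibacter actinomycetemcomitans, Haemophilus parainfluenzae, Moraxella catarrhalis — 1 left.
ornithine decarboxylase +: the one remaining candidate is consistent.
DNase -: the one remaining candidate is consistent.

Pasteurella multocida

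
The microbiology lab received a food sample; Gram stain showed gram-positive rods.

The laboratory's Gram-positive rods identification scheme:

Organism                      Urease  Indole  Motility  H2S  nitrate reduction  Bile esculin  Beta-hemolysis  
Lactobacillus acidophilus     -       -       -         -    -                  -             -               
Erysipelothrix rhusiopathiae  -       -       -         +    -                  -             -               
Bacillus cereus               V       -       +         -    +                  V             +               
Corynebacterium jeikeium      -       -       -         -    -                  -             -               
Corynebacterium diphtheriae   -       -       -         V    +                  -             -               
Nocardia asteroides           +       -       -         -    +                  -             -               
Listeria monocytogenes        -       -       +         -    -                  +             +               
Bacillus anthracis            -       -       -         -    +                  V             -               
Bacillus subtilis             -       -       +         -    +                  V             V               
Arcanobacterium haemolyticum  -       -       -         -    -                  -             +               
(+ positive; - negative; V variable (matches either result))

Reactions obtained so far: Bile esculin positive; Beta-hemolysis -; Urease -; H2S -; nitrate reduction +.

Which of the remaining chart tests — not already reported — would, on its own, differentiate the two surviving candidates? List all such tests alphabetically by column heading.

Motility

Urease -: excludes Nocardia asteroides — 9 left.
nitrate reduction +: excludes 5 organisms — 4 left.
H2S -: all 4 remaining candidates are consistent.
Bile esculin +: excludes Corynebacterium diphtheriae — 3 left.
Beta-hemolysis -: excludes Bacillus cereus — 2 left.
Two candidates remain: Bacillus anthracis and Bacillus subtilis.
  Indole: - vs - — same for both, does not separate.
  Motility: Bacillus anthracis -, Bacillus subtilis + — discriminates.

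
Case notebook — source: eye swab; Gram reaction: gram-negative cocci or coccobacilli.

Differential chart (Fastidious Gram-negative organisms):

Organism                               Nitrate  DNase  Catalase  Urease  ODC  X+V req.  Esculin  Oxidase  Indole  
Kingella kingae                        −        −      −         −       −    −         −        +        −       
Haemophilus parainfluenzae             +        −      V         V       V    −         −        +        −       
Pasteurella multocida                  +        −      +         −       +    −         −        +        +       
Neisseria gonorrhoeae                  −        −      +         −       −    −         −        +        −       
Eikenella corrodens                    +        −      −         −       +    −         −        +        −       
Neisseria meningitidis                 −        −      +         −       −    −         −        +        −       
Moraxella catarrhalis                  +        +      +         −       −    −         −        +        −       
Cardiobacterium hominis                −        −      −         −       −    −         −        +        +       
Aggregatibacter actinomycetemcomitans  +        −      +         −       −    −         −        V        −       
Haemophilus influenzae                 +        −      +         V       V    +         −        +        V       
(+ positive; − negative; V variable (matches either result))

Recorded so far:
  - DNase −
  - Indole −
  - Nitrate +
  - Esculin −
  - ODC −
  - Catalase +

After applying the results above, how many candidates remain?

ODC −: excludes Pasteurella multocida, Eikenella corrodens — 8 left.
Indole −: excludes Cardiobacterium hominis — 7 left.
Esculin −: all 7 remaining candidates are consistent.
Nitrate +: excludes Kingella kingae, Neisseria gonorrhoeae, Neisseria meningitidis — 4 left.
Catalase +: all 4 remaining candidates are consistent.
DNase −: excludes Moraxella catarrhalis — 3 left.
Still consistent: Aggregatibacter actinomycetemcomitans, Haemophilus influenzae, Haemophilus parainfluenzae.

3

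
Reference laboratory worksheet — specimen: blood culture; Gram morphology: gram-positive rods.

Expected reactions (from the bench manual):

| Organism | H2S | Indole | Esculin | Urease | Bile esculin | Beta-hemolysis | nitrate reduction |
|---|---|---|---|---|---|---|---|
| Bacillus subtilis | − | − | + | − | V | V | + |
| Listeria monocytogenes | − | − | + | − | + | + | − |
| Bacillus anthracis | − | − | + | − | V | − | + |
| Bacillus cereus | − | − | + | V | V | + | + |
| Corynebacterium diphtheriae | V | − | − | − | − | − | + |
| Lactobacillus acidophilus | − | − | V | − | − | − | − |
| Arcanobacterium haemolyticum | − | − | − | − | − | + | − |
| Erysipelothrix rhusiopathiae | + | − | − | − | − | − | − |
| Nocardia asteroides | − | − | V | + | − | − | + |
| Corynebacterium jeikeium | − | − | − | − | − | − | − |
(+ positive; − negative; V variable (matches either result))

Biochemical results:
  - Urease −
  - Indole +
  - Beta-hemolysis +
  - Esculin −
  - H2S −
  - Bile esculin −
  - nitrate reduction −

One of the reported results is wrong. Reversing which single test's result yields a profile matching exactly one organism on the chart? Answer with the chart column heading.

As reported, no row in the chart matches all 7 reactions.
Reversing nitrate reduction → still no organism matches.
Reversing Indole (to −) → unique match: Arcanobacterium haemolyticum.
Reversing Esculin → still no organism matches.
Reversing H2S → still no organism matches.
Reversing Bile esculin → still no organism matches.
Reversing Urease → still no organism matches.
Reversing Beta-hemolysis → still no organism matches.

Indole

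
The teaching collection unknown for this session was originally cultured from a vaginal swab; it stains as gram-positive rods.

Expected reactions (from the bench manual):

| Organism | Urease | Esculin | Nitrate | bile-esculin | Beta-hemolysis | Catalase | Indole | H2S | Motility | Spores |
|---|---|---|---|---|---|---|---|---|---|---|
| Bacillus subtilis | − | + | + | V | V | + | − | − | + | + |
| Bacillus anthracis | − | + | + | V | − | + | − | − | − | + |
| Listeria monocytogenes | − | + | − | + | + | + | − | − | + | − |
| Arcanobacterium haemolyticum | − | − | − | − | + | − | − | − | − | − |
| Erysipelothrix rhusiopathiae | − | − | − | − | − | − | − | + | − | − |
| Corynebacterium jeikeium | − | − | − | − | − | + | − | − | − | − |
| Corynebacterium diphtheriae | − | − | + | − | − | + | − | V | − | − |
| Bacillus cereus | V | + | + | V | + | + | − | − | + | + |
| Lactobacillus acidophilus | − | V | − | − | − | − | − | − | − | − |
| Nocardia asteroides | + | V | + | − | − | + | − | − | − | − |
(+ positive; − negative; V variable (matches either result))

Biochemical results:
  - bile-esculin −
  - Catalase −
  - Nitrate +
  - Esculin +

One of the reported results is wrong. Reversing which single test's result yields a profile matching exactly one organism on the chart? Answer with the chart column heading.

Nitrate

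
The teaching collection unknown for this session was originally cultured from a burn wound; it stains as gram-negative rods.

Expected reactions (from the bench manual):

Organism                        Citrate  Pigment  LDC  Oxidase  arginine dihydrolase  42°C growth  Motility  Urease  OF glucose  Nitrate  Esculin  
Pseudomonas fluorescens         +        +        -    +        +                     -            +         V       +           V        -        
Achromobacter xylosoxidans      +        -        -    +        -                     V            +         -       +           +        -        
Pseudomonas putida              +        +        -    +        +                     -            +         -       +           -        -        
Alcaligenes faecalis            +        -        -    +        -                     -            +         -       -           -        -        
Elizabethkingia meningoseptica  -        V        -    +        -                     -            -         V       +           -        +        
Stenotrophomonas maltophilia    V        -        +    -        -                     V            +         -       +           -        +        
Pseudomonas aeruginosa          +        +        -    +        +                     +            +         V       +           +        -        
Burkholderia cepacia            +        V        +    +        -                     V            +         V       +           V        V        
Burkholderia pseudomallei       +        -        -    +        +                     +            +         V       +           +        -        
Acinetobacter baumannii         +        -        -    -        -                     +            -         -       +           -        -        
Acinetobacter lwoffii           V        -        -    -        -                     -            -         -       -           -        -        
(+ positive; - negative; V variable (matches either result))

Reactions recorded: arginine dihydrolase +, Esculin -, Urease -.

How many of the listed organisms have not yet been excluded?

arginine dihydrolase +: excludes 7 organisms — 4 left.
Esculin -: all 4 remaining candidates are consistent.
Urease -: all 4 remaining candidates are consistent.
Still consistent: Burkholderia pseudomallei, Pseudomonas aeruginosa, Pseudomonas fluorescens, Pseudomonas putida.

4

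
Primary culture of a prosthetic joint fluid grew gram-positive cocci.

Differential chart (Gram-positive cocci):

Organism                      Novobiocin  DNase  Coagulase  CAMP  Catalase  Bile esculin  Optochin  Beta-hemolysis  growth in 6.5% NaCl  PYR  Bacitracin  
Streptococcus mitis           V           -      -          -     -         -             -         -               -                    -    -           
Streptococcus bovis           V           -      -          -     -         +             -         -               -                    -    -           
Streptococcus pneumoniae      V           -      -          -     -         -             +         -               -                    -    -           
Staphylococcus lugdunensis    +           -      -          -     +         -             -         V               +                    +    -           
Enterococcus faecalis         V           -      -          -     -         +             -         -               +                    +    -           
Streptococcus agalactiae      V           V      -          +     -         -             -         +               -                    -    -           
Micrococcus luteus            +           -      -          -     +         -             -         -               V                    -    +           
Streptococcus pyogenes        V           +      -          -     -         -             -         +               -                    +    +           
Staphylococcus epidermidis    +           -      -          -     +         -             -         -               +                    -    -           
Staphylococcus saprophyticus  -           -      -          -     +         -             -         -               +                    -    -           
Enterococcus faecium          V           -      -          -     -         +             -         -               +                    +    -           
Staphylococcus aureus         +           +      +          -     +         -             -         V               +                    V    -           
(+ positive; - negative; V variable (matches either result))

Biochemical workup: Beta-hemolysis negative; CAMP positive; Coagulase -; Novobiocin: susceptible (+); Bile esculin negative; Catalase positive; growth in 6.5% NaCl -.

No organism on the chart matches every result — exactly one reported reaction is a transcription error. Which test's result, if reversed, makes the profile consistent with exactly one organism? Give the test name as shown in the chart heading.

As reported, no row in the chart matches all 7 reactions.
Reversing growth in 6.5% NaCl → still no organism matches.
Reversing Bile esculin → still no organism matches.
Reversing Coagulase → still no organism matches.
Reversing Novobiocin → still no organism matches.
Reversing Catalase → still no organism matches.
Reversing Beta-hemolysis → still no organism matches.
Reversing CAMP (to -) → unique match: Micrococcus luteus.

CAMP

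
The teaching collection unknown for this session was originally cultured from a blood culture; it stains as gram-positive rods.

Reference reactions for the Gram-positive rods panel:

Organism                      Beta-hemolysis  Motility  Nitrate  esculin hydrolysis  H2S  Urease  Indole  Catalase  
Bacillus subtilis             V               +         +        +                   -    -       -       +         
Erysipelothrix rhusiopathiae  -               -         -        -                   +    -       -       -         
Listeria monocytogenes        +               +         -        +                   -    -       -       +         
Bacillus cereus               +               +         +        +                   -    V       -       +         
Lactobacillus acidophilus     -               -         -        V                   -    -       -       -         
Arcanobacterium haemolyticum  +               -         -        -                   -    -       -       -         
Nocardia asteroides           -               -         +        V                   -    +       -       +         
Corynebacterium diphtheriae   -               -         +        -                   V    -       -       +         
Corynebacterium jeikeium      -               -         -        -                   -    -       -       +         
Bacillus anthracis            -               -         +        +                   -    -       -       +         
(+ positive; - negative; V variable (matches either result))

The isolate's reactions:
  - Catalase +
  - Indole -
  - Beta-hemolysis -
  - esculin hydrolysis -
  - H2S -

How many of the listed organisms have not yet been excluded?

3

Beta-hemolysis -: excludes Listeria monocytogenes, Bacillus cereus, Arcanobacterium haemolyticum — 7 left.
Catalase +: excludes Erysipelothrix rhusiopathiae, Lactobacillus acidophilus — 5 left.
Indole -: all 5 remaining candidates are consistent.
H2S -: all 5 remaining candidates are consistent.
esculin hydrolysis -: excludes Bacillus subtilis, Bacillus anthracis — 3 left.
Still consistent: Corynebacterium diphtheriae, Corynebacterium jeikeium, Nocardia asteroides.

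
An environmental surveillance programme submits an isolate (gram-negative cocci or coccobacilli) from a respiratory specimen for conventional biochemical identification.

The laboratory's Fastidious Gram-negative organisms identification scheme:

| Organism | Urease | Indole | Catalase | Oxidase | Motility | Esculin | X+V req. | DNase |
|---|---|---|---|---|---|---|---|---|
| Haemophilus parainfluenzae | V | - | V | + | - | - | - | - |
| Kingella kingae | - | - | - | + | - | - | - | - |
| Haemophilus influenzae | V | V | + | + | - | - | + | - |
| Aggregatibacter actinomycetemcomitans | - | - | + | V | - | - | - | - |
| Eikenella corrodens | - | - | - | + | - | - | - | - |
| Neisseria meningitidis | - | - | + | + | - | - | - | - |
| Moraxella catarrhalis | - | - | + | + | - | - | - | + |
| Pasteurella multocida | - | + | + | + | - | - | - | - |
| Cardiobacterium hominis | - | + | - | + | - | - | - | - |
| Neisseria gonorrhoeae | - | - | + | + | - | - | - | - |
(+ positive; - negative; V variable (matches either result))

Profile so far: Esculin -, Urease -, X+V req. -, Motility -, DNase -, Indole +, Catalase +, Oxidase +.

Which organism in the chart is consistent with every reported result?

Pasteurella multocida

Motility -: all 10 remaining candidates are consistent.
DNase -: excludes Moraxella catarrhalis — 9 left.
X+V req. -: excludes Haemophilus influenzae — 8 left.
Oxidase +: all 8 remaining candidates are consistent.
Urease -: all 8 remaining candidates are consistent.
Indole +: excludes 6 organisms — 2 left.
Catalase +: excludes Cardiobacterium hominis — 1 left.
Esculin -: the one remaining candidate is consistent.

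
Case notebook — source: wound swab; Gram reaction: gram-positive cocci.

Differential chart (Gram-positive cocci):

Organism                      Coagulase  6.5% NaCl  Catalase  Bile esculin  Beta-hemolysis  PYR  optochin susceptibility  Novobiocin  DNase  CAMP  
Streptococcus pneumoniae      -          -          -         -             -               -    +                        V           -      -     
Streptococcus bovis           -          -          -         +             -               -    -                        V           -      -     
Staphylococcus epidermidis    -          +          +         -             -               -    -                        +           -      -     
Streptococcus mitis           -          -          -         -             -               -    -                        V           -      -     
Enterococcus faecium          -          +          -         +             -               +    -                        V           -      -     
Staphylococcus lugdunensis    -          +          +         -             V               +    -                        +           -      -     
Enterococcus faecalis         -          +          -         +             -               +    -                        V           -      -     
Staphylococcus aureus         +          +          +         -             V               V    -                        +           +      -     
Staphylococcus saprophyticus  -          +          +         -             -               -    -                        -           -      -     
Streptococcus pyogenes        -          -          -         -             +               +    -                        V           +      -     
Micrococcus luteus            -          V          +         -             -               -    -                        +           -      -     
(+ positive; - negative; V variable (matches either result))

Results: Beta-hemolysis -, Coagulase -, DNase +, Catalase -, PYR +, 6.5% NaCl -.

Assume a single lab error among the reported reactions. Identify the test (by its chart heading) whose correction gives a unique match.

As reported, no row in the chart matches all 6 reactions.
Reversing Catalase → still no organism matches.
Reversing Coagulase → still no organism matches.
Reversing PYR → still no organism matches.
Reversing DNase → still no organism matches.
Reversing 6.5% NaCl → still no organism matches.
Reversing Beta-hemolysis (to +) → unique match: Streptococcus pyogenes.

Beta-hemolysis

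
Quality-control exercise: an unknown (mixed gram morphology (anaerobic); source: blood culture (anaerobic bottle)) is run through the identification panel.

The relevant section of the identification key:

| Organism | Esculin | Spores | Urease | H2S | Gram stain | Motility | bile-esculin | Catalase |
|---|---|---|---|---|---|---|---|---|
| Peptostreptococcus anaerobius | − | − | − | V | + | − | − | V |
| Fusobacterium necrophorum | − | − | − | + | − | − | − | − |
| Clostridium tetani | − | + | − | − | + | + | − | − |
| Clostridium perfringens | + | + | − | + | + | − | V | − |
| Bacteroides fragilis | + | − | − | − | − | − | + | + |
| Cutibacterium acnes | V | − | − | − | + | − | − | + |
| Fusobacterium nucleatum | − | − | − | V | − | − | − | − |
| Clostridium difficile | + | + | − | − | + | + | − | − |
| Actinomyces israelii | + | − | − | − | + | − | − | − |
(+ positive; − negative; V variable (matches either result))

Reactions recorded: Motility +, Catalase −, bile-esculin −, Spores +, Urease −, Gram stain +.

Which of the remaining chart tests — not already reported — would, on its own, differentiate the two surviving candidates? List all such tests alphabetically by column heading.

Esculin

Spores +: excludes 6 organisms — 3 left.
Catalase −: all 3 remaining candidates are consistent.
Gram stain +: all 3 remaining candidates are consistent.
Urease −: all 3 remaining candidates are consistent.
bile-esculin −: all 3 remaining candidates are consistent.
Motility +: excludes Clostridium perfringens — 2 left.
Two candidates remain: Clostridium difficile and Clostridium tetani.
  Esculin: Clostridium difficile +, Clostridium tetani − — discriminates.
  H2S: − vs − — same for both, does not separate.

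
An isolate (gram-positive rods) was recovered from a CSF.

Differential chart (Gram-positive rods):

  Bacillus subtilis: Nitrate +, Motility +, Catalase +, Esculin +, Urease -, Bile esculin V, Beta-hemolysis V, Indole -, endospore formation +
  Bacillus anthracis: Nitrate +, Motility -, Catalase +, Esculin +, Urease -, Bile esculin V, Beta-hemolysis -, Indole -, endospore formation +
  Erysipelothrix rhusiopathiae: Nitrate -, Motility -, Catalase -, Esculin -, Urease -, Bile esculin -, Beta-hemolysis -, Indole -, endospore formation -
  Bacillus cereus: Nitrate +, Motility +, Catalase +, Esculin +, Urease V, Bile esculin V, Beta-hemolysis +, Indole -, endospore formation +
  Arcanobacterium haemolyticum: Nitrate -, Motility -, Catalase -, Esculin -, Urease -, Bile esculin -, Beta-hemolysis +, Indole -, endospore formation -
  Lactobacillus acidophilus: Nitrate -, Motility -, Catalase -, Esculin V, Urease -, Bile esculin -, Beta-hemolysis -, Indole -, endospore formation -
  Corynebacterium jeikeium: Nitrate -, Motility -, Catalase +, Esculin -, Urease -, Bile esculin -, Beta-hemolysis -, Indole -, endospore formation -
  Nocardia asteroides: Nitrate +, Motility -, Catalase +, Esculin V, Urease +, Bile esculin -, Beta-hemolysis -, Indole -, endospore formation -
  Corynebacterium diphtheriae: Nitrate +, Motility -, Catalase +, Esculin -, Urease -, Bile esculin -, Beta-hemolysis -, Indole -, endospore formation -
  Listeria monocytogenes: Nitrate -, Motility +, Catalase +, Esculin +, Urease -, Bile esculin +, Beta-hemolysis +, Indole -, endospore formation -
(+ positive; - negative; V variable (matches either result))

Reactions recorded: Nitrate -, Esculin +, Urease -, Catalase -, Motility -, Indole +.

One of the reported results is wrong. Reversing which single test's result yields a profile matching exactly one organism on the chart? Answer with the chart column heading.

Indole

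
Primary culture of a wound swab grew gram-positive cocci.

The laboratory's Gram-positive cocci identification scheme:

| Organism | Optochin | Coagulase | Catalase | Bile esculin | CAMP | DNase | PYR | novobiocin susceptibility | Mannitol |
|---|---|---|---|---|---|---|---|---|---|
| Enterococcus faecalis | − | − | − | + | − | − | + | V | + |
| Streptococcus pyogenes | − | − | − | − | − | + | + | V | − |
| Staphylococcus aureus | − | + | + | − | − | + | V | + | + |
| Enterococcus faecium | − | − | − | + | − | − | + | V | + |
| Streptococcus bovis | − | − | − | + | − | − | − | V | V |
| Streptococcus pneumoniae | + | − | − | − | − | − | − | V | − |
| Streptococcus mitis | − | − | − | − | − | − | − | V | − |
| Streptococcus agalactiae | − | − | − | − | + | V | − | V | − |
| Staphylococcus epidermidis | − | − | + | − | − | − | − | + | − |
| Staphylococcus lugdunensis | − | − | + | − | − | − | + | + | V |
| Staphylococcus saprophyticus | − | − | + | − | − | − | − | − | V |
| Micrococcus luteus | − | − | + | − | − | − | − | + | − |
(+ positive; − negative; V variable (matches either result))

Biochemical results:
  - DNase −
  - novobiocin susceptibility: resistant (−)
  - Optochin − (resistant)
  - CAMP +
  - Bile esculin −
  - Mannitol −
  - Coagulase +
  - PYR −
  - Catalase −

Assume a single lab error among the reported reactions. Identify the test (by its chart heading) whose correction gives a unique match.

Coagulase

As reported, no row in the chart matches all 9 reactions.
Reversing Optochin → still no organism matches.
Reversing Coagulase (to −) → unique match: Streptococcus agalactiae.
Reversing Mannitol → still no organism matches.
Reversing DNase → still no organism matches.
Reversing CAMP → still no organism matches.
Reversing Bile esculin → still no organism matches.
Reversing novobiocin susceptibility → still no organism matches.
Reversing PYR → still no organism matches.
Reversing Catalase → still no organism matches.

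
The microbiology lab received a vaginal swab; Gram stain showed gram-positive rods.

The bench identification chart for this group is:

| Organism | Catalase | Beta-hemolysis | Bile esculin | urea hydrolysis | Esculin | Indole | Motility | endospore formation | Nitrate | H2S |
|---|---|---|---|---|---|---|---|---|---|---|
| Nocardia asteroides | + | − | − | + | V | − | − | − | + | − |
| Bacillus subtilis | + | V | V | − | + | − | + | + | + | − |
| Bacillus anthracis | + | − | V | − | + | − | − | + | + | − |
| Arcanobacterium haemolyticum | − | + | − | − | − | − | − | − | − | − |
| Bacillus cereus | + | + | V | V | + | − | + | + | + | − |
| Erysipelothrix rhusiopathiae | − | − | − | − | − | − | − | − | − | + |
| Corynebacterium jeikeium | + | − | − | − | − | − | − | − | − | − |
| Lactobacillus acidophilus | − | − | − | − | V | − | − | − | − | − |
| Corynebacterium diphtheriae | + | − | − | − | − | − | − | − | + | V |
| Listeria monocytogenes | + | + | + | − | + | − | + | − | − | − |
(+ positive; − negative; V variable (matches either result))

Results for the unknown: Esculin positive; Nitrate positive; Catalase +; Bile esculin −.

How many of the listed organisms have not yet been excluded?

4

Bile esculin −: excludes Listeria monocytogenes — 9 left.
Catalase +: excludes Arcanobacterium haemolyticum, Erysipelothrix rhusiopathiae, Lactobacillus acidophilus — 6 left.
Nitrate +: excludes Corynebacterium jeikeium — 5 left.
Esculin +: excludes Corynebacterium diphtheriae — 4 left.
Still consistent: Bacillus anthracis, Bacillus cereus, Bacillus subtilis, Nocardia asteroides.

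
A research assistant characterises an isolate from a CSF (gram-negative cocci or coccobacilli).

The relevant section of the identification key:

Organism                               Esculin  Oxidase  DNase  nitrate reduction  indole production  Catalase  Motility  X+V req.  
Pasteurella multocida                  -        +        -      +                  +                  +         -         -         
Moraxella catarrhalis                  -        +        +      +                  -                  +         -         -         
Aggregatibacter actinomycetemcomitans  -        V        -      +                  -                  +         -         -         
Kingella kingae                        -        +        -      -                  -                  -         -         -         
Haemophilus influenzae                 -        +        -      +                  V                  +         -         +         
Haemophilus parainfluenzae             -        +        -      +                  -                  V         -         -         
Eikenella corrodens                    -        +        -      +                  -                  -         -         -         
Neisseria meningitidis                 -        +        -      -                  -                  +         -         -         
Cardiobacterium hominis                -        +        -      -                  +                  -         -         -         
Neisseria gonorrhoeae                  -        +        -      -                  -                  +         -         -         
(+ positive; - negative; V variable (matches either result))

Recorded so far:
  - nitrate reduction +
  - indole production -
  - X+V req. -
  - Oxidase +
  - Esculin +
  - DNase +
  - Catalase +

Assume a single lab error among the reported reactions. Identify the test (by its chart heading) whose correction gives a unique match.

Esculin

As reported, no row in the chart matches all 7 reactions.
Reversing indole production → still no organism matches.
Reversing nitrate reduction → still no organism matches.
Reversing Oxidase → still no organism matches.
Reversing X+V req. → still no organism matches.
Reversing DNase → still no organism matches.
Reversing Esculin (to -) → unique match: Moraxella catarrhalis.
Reversing Catalase → still no organism matches.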